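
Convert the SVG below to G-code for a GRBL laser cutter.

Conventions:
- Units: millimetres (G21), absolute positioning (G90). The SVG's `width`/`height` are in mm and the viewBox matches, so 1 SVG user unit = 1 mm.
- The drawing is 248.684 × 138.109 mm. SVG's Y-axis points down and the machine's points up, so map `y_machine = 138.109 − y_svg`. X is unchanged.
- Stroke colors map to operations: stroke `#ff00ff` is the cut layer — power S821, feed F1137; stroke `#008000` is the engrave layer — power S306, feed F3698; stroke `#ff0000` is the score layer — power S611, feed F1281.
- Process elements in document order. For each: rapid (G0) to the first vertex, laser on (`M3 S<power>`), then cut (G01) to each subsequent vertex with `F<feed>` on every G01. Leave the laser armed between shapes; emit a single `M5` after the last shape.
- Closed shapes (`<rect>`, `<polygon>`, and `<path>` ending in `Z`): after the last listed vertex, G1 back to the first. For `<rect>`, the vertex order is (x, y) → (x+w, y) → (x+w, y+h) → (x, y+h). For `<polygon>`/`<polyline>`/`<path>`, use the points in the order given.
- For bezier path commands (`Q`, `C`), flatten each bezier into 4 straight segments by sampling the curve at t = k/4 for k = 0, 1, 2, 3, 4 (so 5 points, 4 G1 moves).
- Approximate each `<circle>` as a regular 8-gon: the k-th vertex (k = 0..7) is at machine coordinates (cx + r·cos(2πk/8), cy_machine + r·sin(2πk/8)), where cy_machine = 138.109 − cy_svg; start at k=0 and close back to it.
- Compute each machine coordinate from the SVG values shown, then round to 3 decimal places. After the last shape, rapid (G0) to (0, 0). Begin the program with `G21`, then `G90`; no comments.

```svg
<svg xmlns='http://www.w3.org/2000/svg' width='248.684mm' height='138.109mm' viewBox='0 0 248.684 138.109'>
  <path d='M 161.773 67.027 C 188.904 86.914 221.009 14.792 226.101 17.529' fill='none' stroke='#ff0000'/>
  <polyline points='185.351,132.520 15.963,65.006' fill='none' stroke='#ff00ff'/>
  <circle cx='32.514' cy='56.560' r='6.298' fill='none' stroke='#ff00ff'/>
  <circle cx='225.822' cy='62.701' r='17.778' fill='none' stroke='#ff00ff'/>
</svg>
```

G21
G90
G0 X161.773 Y71.082
M3 S611
G01 X182.554 Y70.811 F1281
G01 X202.202 Y89.400 F1281
G01 X217.717 Y111.204 F1281
G01 X226.101 Y120.580 F1281
G0 X185.351 Y5.589
M3 S821
G01 X15.963 Y73.103 F1137
G0 X38.812 Y81.549
M3 S821
G01 X36.967 Y86.002 F1137
G01 X32.514 Y87.847 F1137
G01 X28.061 Y86.002 F1137
G01 X26.216 Y81.549 F1137
G01 X28.061 Y77.096 F1137
G01 X32.514 Y75.251 F1137
G01 X36.967 Y77.096 F1137
G01 X38.812 Y81.549 F1137
G0 X243.600 Y75.408
M3 S821
G01 X238.393 Y87.979 F1137
G01 X225.822 Y93.186 F1137
G01 X213.251 Y87.979 F1137
G01 X208.044 Y75.408 F1137
G01 X213.251 Y62.837 F1137
G01 X225.822 Y57.630 F1137
G01 X238.393 Y62.837 F1137
G01 X243.600 Y75.408 F1137
M5
G0 X0.000 Y0.000

Since the viewBox matches the mm dimensions, user units are millimetres directly. The only transform is the Y-flip y_m = 138.109 − y_svg.

Shape 1 is a cubic bezier drawn with `<path>`. Its stroke #ff0000 means score at S611, F1281. After flipping Y the toolpath is (161.773,71.082) → (182.554,70.811) → (202.202,89.400) → (217.717,111.204) → (226.101,120.580).

Shape 2 is a line segment drawn with `<polyline>`. Its stroke #ff00ff means cut at S821, F1137. After flipping Y the toolpath is (185.351,5.589) → (15.963,73.103).

Shape 3 is a circle drawn with `<circle>`. Its stroke #ff00ff means cut at S821, F1137. After flipping Y the toolpath is (38.812,81.549) → (36.967,86.002) → (32.514,87.847) → (28.061,86.002) → (26.216,81.549) → (28.061,77.096) → (32.514,75.251) → (36.967,77.096) → (38.812,81.549), returning to the start.

Shape 4 is a circle drawn with `<circle>`. Its stroke #ff00ff means cut at S821, F1137. After flipping Y the toolpath is (243.600,75.408) → (238.393,87.979) → (225.822,93.186) → (213.251,87.979) → (208.044,75.408) → (213.251,62.837) → (225.822,57.630) → (238.393,62.837) → (243.600,75.408), returning to the start.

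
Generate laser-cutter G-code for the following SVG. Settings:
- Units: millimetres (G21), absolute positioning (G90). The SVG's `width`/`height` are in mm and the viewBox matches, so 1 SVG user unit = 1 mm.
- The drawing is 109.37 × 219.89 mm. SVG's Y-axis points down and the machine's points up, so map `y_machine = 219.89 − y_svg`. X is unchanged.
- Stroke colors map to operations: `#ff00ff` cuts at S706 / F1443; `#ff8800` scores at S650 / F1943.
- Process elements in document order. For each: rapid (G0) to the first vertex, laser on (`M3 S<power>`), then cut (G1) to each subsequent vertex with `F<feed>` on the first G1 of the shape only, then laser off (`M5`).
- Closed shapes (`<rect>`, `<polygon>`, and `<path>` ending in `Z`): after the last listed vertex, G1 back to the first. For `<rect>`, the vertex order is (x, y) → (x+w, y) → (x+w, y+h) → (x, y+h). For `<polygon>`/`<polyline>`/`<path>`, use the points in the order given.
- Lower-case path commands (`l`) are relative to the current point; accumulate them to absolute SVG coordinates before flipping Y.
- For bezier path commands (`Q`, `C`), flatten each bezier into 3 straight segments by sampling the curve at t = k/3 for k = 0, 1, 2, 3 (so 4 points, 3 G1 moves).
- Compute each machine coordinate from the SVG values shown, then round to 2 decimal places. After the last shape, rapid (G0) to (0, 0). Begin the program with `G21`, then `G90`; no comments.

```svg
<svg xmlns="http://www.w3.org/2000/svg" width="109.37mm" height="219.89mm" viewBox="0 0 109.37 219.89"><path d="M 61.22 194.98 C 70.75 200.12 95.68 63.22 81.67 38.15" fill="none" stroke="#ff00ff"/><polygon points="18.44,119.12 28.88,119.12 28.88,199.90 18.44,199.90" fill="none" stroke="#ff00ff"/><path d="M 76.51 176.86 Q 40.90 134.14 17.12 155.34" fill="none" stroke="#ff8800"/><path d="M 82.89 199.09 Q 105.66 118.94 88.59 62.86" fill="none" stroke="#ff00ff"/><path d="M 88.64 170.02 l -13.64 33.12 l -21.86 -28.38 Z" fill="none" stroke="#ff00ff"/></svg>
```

1 u = 1 mm; y_m = 219.89 − y.

[1] `<path>` cubic bezier, #ff00ff→cut S706 F1443: (61.22,24.91) → (73.87,57.71) → (84.71,128.80) → (81.67,181.74)

[2] `<polygon>` rectangle, #ff00ff→cut S706 F1443: (18.44,100.77) → (28.88,100.77) → (28.88,19.99) → (18.44,19.99) → (18.44,100.77) (closed)

[3] `<path>` quadratic bezier, #ff8800→score S650 F1943: (76.51,43.03) → (54.08,64.41) → (34.29,71.58) → (17.12,64.55)

[4] `<path>` quadratic bezier, #ff00ff→cut S706 F1443: (82.89,20.80) → (93.64,71.56) → (95.54,116.97) → (88.59,157.03)

[5] `<path>` regular polygon, #ff00ff→cut S706 F1443: (88.64,49.87) → (75.00,16.75) → (53.14,45.13) → (88.64,49.87) (closed)

G21
G90
G0 X61.22 Y24.91
M3 S706
G1 X73.87 Y57.71 F1443
G1 X84.71 Y128.80
G1 X81.67 Y181.74
M5
G0 X18.44 Y100.77
M3 S706
G1 X28.88 Y100.77 F1443
G1 X28.88 Y19.99
G1 X18.44 Y19.99
G1 X18.44 Y100.77
M5
G0 X76.51 Y43.03
M3 S650
G1 X54.08 Y64.41 F1943
G1 X34.29 Y71.58
G1 X17.12 Y64.55
M5
G0 X82.89 Y20.80
M3 S706
G1 X93.64 Y71.56 F1443
G1 X95.54 Y116.97
G1 X88.59 Y157.03
M5
G0 X88.64 Y49.87
M3 S706
G1 X75.00 Y16.75 F1443
G1 X53.14 Y45.13
G1 X88.64 Y49.87
M5
G0 X0.00 Y0.00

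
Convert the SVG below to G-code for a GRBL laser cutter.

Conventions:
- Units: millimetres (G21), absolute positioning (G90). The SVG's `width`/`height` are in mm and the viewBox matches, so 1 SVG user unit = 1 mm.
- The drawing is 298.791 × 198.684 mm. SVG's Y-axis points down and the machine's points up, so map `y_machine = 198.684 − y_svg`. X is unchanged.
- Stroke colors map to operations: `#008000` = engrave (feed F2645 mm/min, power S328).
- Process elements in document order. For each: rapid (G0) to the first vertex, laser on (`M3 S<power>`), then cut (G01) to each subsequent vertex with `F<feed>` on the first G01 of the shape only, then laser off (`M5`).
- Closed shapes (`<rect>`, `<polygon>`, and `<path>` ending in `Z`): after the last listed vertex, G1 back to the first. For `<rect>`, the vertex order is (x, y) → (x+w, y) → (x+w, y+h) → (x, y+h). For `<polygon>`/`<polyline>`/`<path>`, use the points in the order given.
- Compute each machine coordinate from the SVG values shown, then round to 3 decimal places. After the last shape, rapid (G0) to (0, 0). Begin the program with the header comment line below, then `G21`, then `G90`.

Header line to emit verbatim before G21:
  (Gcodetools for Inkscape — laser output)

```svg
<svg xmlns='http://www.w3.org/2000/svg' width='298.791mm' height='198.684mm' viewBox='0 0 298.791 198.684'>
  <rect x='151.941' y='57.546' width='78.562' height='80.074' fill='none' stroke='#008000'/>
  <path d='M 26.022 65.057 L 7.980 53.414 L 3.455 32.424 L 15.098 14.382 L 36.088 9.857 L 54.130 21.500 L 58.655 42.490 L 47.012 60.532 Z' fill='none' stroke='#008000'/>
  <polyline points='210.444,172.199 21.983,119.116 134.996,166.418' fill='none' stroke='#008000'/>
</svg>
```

viewBox `0 0 298.791 198.684` with mm width/height → 1 unit = 1 mm. Flip: y_m = 198.684 − y_svg.

**Shape 1** — `<rect>` rectangle, stroke `#008000` → engrave (S328, F2645). Machine vertices: (151.941,141.138) → (230.503,141.138) → (230.503,61.064) → (151.941,61.064) → (151.941,141.138). Closed: final G1 returns to the first vertex.

**Shape 2** — `<path>` regular polygon, stroke `#008000` → engrave (S328, F2645). Machine vertices: (26.022,133.627) → (7.980,145.270) → (3.455,166.260) → (15.098,184.302) → (36.088,188.827) → (54.130,177.184) → (58.655,156.194) → (47.012,138.152) → (26.022,133.627). Closed: final G1 returns to the first vertex.

**Shape 3** — `<polyline>` open polyline, stroke `#008000` → engrave (S328, F2645). Machine vertices: (210.444,26.485) → (21.983,79.568) → (134.996,32.266). Open path.

(Gcodetools for Inkscape — laser output)
G21
G90
G0 X151.941 Y141.138
M3 S328
G01 X230.503 Y141.138 F2645
G01 X230.503 Y61.064
G01 X151.941 Y61.064
G01 X151.941 Y141.138
M5
G0 X26.022 Y133.627
M3 S328
G01 X7.980 Y145.270 F2645
G01 X3.455 Y166.260
G01 X15.098 Y184.302
G01 X36.088 Y188.827
G01 X54.130 Y177.184
G01 X58.655 Y156.194
G01 X47.012 Y138.152
G01 X26.022 Y133.627
M5
G0 X210.444 Y26.485
M3 S328
G01 X21.983 Y79.568 F2645
G01 X134.996 Y32.266
M5
G0 X0.000 Y0.000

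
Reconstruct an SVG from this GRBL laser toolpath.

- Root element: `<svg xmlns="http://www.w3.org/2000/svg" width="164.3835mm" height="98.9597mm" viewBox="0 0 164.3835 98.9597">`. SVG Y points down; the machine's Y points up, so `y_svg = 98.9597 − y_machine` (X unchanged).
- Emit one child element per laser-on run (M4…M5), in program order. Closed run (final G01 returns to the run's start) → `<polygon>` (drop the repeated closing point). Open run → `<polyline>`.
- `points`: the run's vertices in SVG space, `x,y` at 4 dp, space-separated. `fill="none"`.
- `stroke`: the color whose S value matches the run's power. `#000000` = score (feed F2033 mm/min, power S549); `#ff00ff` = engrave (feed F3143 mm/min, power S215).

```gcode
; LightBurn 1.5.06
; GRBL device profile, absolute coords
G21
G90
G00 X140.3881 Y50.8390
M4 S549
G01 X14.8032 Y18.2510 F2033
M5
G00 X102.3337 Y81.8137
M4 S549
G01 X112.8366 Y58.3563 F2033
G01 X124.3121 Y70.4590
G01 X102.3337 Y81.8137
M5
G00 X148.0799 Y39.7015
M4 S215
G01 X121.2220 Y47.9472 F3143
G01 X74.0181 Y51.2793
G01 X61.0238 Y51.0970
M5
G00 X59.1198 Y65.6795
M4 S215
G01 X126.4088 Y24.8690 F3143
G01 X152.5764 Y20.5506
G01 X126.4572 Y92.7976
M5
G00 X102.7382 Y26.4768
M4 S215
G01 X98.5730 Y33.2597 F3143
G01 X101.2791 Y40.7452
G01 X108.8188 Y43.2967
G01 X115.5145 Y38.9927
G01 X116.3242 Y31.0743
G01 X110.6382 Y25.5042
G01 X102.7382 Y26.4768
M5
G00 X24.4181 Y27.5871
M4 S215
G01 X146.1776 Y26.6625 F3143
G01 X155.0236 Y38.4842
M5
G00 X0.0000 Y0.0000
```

<svg xmlns="http://www.w3.org/2000/svg" width="164.3835mm" height="98.9597mm" viewBox="0 0 164.3835 98.9597">
  <polyline points="140.3881,48.1207 14.8032,80.7087" fill="none" stroke="#000000"/>
  <polygon points="102.3337,17.1460 112.8366,40.6034 124.3121,28.5007" fill="none" stroke="#000000"/>
  <polyline points="148.0799,59.2582 121.2220,51.0125 74.0181,47.6804 61.0238,47.8627" fill="none" stroke="#ff00ff"/>
  <polyline points="59.1198,33.2802 126.4088,74.0907 152.5764,78.4091 126.4572,6.1621" fill="none" stroke="#ff00ff"/>
  <polygon points="102.7382,72.4829 98.5730,65.7000 101.2791,58.2145 108.8188,55.6630 115.5145,59.9670 116.3242,67.8854 110.6382,73.4555" fill="none" stroke="#ff00ff"/>
  <polyline points="24.4181,71.3726 146.1776,72.2972 155.0236,60.4755" fill="none" stroke="#ff00ff"/>
</svg>

Machine Y-up, SVG Y-down with viewBox height 98.9597, so y_svg = 98.9597 − y_machine; X carries over.

Run 1: the run's S549 means `#000000` (score). The run is open, so emit a `<polyline>` with points (Y-flipped): 140.3881,48.1207 14.8032,80.7087.

Run 2: power S549 maps to stroke `#000000` (score). The run returns to its start, so emit a `<polygon>` with points (Y-flipped): 102.3337,17.1460 112.8366,40.6034 124.3121,28.5007.

Run 3: the run's S215 means `#ff00ff` (engrave). The run is open, so emit a `<polyline>` with points (Y-flipped): 148.0799,59.2582 121.2220,51.0125 74.0181,47.6804 61.0238,47.8627.

Run 4: power S215 maps to stroke `#ff00ff` (engrave). The run is open, so emit a `<polyline>` with points (Y-flipped): 59.1198,33.2802 126.4088,74.0907 152.5764,78.4091 126.4572,6.1621.

Run 5: the run's S215 means `#ff00ff` (engrave). The run returns to its start, so emit a `<polygon>` with points (Y-flipped): 102.7382,72.4829 98.5730,65.7000 101.2791,58.2145 108.8188,55.6630 115.5145,59.9670 116.3242,67.8854 110.6382,73.4555.

Run 6: power S215 maps to stroke `#ff00ff` (engrave). The run is open, so emit a `<polyline>` with points (Y-flipped): 24.4181,71.3726 146.1776,72.2972 155.0236,60.4755.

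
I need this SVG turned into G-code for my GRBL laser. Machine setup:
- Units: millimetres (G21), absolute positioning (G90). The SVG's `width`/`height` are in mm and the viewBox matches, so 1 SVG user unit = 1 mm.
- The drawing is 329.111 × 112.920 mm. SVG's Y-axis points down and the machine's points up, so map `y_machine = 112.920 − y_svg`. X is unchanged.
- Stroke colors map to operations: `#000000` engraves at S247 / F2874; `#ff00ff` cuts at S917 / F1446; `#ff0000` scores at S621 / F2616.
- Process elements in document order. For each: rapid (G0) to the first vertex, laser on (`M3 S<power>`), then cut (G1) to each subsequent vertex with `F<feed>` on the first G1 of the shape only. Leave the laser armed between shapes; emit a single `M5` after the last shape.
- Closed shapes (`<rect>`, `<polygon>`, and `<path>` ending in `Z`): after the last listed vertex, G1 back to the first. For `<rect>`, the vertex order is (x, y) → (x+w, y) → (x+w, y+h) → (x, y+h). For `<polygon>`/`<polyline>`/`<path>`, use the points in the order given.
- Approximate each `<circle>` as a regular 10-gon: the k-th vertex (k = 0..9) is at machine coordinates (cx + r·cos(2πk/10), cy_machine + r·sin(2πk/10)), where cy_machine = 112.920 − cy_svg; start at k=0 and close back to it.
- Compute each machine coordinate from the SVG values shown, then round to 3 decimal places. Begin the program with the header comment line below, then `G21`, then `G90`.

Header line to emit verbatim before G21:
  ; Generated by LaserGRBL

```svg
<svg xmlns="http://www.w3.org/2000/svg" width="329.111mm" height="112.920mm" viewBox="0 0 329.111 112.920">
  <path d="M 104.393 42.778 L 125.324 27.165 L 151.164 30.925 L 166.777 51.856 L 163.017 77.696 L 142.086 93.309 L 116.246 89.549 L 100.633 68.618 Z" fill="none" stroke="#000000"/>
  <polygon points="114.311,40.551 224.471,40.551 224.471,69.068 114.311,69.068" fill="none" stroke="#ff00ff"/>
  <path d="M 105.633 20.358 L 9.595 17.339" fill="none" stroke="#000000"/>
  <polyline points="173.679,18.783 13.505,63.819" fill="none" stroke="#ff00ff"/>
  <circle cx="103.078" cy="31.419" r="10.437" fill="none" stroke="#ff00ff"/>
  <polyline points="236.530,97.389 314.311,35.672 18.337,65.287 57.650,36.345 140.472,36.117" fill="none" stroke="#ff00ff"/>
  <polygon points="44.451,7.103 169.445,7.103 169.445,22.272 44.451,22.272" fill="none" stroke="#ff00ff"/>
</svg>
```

; Generated by LaserGRBL
G21
G90
G0 X104.393 Y70.142
M3 S247
G1 X125.324 Y85.755 F2874
G1 X151.164 Y81.995
G1 X166.777 Y61.064
G1 X163.017 Y35.224
G1 X142.086 Y19.611
G1 X116.246 Y23.371
G1 X100.633 Y44.302
G1 X104.393 Y70.142
G0 X114.311 Y72.369
M3 S917
G1 X224.471 Y72.369 F1446
G1 X224.471 Y43.852
G1 X114.311 Y43.852
G1 X114.311 Y72.369
G0 X105.633 Y92.562
M3 S247
G1 X9.595 Y95.581 F2874
G0 X173.679 Y94.137
M3 S917
G1 X13.505 Y49.101 F1446
G0 X113.515 Y81.501
M3 S917
G1 X111.522 Y87.636 F1446
G1 X106.303 Y91.427
G1 X99.853 Y91.427
G1 X94.634 Y87.636
G1 X92.641 Y81.501
G1 X94.634 Y75.366
G1 X99.853 Y71.575
G1 X106.303 Y71.575
G1 X111.522 Y75.366
G1 X113.515 Y81.501
G0 X236.530 Y15.531
M3 S917
G1 X314.311 Y77.248 F1446
G1 X18.337 Y47.633
G1 X57.650 Y76.575
G1 X140.472 Y76.803
G0 X44.451 Y105.817
M3 S917
G1 X169.445 Y105.817 F1446
G1 X169.445 Y90.648
G1 X44.451 Y90.648
G1 X44.451 Y105.817
M5

Since the viewBox matches the mm dimensions, user units are millimetres directly. The only transform is the Y-flip y_m = 112.920 − y_svg.

Shape 1 is a regular polygon drawn with `<path>`. Its stroke #000000 means engrave at S247, F2874. After flipping Y the toolpath is (104.393,70.142) → (125.324,85.755) → (151.164,81.995) → (166.777,61.064) → (163.017,35.224) → (142.086,19.611) → (116.246,23.371) → (100.633,44.302) → (104.393,70.142), returning to the start.

Shape 2 is a rectangle drawn with `<polygon>`. Its stroke #ff00ff means cut at S917, F1446. After flipping Y the toolpath is (114.311,72.369) → (224.471,72.369) → (224.471,43.852) → (114.311,43.852) → (114.311,72.369), returning to the start.

Shape 3 is a line segment drawn with `<path>`. Its stroke #000000 means engrave at S247, F2874. After flipping Y the toolpath is (105.633,92.562) → (9.595,95.581).

Shape 4 is a line segment drawn with `<polyline>`. Its stroke #ff00ff means cut at S917, F1446. After flipping Y the toolpath is (173.679,94.137) → (13.505,49.101).

Shape 5 is a circle drawn with `<circle>`. Its stroke #ff00ff means cut at S917, F1446. After flipping Y the toolpath is (113.515,81.501) → (111.522,87.636) → (106.303,91.427) → (99.853,91.427) → (94.634,87.636) → (92.641,81.501) → (94.634,75.366) → (99.853,71.575) → (106.303,71.575) → (111.522,75.366) → (113.515,81.501), returning to the start.

Shape 6 is a open polyline drawn with `<polyline>`. Its stroke #ff00ff means cut at S917, F1446. After flipping Y the toolpath is (236.530,15.531) → (314.311,77.248) → (18.337,47.633) → (57.650,76.575) → (140.472,76.803).

Shape 7 is a rectangle drawn with `<polygon>`. Its stroke #ff00ff means cut at S917, F1446. After flipping Y the toolpath is (44.451,105.817) → (169.445,105.817) → (169.445,90.648) → (44.451,90.648) → (44.451,105.817), returning to the start.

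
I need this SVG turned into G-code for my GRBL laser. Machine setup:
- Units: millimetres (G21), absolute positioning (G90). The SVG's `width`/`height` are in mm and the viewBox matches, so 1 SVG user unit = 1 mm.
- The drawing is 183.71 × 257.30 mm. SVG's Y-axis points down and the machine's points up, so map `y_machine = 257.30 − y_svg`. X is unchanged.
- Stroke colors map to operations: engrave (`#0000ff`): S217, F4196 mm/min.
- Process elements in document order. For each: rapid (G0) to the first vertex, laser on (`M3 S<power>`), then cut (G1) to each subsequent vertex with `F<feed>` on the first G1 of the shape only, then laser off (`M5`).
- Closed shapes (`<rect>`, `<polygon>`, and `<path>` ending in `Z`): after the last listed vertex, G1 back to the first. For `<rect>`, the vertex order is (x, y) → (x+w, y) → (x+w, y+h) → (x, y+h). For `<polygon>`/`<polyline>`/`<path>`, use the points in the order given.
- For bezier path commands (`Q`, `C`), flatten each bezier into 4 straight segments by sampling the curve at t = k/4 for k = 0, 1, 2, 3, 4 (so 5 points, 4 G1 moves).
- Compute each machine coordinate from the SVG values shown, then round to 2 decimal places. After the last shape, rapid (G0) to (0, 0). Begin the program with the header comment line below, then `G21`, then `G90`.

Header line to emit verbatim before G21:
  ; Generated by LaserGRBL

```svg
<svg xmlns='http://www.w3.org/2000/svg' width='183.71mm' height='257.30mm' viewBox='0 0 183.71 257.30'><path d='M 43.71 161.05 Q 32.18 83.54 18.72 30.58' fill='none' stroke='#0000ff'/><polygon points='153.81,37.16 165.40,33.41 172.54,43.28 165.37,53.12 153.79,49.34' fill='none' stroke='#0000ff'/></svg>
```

viewBox `0 0 183.71 257.30` with mm width/height → 1 unit = 1 mm. Flip: y_m = 257.30 − y_svg.

**Shape 1** — `<path>` quadratic bezier, stroke `#0000ff` → engrave (S217, F4196). Control points (SVG): P0=(43.71,161.05), P1=(32.18,83.54), P2=(18.72,30.58); sampled at t=k/4. Machine vertices: (43.71,96.25) → (37.82,133.47) → (31.70,167.62) → (25.33,198.71) → (18.72,226.72). Open path.

**Shape 2** — `<polygon>` regular polygon, stroke `#0000ff` → engrave (S217, F4196). Machine vertices: (153.81,220.14) → (165.40,223.89) → (172.54,214.02) → (165.37,204.18) → (153.79,207.96) → (153.81,220.14). Closed: final G1 returns to the first vertex.

; Generated by LaserGRBL
G21
G90
G0 X43.71 Y96.25
M3 S217
G1 X37.82 Y133.47 F4196
G1 X31.70 Y167.62
G1 X25.33 Y198.71
G1 X18.72 Y226.72
M5
G0 X153.81 Y220.14
M3 S217
G1 X165.40 Y223.89 F4196
G1 X172.54 Y214.02
G1 X165.37 Y204.18
G1 X153.79 Y207.96
G1 X153.81 Y220.14
M5
G0 X0.00 Y0.00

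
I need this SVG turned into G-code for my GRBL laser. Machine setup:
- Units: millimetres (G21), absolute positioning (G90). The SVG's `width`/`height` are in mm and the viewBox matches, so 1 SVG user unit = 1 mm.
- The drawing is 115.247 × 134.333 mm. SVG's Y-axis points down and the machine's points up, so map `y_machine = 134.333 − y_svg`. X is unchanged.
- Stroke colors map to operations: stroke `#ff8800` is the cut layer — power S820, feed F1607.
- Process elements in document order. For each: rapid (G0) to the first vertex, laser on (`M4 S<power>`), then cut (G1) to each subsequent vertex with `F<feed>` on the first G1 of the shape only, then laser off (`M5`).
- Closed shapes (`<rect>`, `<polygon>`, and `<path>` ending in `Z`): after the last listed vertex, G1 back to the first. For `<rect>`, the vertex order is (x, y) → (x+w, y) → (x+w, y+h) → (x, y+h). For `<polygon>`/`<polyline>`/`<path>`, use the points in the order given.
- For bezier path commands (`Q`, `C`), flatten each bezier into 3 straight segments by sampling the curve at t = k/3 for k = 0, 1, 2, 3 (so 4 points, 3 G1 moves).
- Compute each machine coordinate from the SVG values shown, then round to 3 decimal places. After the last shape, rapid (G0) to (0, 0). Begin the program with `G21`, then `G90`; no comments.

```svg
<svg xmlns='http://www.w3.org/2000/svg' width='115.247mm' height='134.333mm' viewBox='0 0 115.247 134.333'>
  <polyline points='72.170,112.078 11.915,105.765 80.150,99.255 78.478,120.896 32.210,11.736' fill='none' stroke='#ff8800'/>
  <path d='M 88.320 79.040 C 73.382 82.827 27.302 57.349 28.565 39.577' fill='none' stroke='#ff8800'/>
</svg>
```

G21
G90
G0 X72.170 Y22.255
M4 S820
G1 X11.915 Y28.568 F1607
G1 X80.150 Y35.078
G1 X78.478 Y13.437
G1 X32.210 Y122.597
M5
G0 X88.320 Y55.293
M4 S820
G1 X65.908 Y59.892 F1607
G1 X40.176 Y75.785
G1 X28.565 Y94.756
M5
G0 X0.000 Y0.000

Since the viewBox matches the mm dimensions, user units are millimetres directly. The only transform is the Y-flip y_m = 134.333 − y_svg.

Shape 1 is a open polyline drawn with `<polyline>`. Its stroke #ff8800 means cut at S820, F1607. After flipping Y the toolpath is (72.170,22.255) → (11.915,28.568) → (80.150,35.078) → (78.478,13.437) → (32.210,122.597).

Shape 2 is a cubic bezier drawn with `<path>`. Its stroke #ff8800 means cut at S820, F1607. After flipping Y the toolpath is (88.320,55.293) → (65.908,59.892) → (40.176,75.785) → (28.565,94.756).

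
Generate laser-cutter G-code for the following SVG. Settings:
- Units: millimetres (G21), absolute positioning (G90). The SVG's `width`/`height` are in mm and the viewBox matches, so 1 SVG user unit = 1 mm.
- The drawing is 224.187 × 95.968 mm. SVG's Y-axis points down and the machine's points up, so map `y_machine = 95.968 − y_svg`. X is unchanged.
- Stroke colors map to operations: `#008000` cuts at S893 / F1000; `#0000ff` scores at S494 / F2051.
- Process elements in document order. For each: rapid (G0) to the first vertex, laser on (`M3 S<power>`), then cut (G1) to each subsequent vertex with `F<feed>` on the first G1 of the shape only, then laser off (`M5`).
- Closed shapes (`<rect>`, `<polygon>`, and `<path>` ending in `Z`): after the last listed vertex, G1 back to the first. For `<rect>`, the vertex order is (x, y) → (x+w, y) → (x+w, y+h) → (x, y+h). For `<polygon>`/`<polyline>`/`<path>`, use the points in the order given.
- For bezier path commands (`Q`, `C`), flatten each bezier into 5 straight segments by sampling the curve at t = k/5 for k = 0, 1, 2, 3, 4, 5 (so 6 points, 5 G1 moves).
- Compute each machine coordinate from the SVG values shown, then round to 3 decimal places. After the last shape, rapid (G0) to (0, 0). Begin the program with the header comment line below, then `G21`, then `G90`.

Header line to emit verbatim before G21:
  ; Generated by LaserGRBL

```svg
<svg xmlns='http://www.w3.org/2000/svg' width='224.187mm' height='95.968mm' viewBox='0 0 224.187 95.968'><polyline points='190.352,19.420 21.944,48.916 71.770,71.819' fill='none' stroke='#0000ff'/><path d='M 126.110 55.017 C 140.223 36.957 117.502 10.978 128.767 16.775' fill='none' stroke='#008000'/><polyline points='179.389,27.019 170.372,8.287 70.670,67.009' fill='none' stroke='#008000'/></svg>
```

; Generated by LaserGRBL
G21
G90
G0 X190.352 Y76.548
M3 S494
G1 X21.944 Y47.052 F2051
G1 X71.770 Y24.149
M5
G0 X126.110 Y40.951
M3 S893
G1 X130.724 Y52.420 F1000
G1 X129.898 Y63.884
G1 X127.030 Y73.437
G1 X125.520 Y79.176
G1 X128.767 Y79.193
M5
G0 X179.389 Y68.949
M3 S893
G1 X170.372 Y87.681 F1000
G1 X70.670 Y28.959
M5
G0 X0.000 Y0.000

1 u = 1 mm; y_m = 95.968 − y.

[1] `<polyline>` open polyline, #0000ff→score S494 F2051: (190.352,76.548) → (21.944,47.052) → (71.770,24.149)

[2] `<path>` cubic bezier, #008000→cut S893 F1000: (126.110,40.951) → (130.724,52.420) → (129.898,63.884) → (127.030,73.437) → (125.520,79.176) → (128.767,79.193)

[3] `<polyline>` open polyline, #008000→cut S893 F1000: (179.389,68.949) → (170.372,87.681) → (70.670,28.959)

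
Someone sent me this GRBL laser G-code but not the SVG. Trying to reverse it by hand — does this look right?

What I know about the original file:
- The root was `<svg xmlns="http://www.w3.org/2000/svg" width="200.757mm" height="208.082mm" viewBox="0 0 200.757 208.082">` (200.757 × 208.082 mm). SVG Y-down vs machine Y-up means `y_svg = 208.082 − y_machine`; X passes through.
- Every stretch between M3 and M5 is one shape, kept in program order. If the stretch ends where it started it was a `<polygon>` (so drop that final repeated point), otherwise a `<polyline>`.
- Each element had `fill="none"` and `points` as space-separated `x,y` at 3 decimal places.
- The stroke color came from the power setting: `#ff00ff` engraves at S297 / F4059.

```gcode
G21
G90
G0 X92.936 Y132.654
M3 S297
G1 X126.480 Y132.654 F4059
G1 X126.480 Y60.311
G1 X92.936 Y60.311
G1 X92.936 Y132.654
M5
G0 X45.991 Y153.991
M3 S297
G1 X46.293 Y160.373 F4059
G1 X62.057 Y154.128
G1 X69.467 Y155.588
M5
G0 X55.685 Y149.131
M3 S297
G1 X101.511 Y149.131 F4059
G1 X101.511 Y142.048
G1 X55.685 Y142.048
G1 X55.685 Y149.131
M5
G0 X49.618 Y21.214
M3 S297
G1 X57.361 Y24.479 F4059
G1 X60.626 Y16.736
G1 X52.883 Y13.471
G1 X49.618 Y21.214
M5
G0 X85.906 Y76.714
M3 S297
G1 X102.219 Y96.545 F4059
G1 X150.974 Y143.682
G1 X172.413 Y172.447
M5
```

Machine Y-up, SVG Y-down with viewBox height 208.082, so y_svg = 208.082 − y_machine; X carries over. Every run uses S297, so all elements get stroke `#ff00ff` (engrave).

Run 1: The run returns to its start, so emit a `<polygon>` with points (Y-flipped): 92.936,75.428 126.480,75.428 126.480,147.771 92.936,147.771.

Run 2: The run is open, so emit a `<polyline>` with points (Y-flipped): 45.991,54.091 46.293,47.709 62.057,53.954 69.467,52.494.

Run 3: The run returns to its start, so emit a `<polygon>` with points (Y-flipped): 55.685,58.951 101.511,58.951 101.511,66.034 55.685,66.034.

Run 4: The run returns to its start, so emit a `<polygon>` with points (Y-flipped): 49.618,186.868 57.361,183.603 60.626,191.346 52.883,194.611.

Run 5: The run is open, so emit a `<polyline>` with points (Y-flipped): 85.906,131.368 102.219,111.537 150.974,64.400 172.413,35.635.

<svg xmlns="http://www.w3.org/2000/svg" width="200.757mm" height="208.082mm" viewBox="0 0 200.757 208.082">
  <polygon points="92.936,75.428 126.480,75.428 126.480,147.771 92.936,147.771" fill="none" stroke="#ff00ff"/>
  <polyline points="45.991,54.091 46.293,47.709 62.057,53.954 69.467,52.494" fill="none" stroke="#ff00ff"/>
  <polygon points="55.685,58.951 101.511,58.951 101.511,66.034 55.685,66.034" fill="none" stroke="#ff00ff"/>
  <polygon points="49.618,186.868 57.361,183.603 60.626,191.346 52.883,194.611" fill="none" stroke="#ff00ff"/>
  <polyline points="85.906,131.368 102.219,111.537 150.974,64.400 172.413,35.635" fill="none" stroke="#ff00ff"/>
</svg>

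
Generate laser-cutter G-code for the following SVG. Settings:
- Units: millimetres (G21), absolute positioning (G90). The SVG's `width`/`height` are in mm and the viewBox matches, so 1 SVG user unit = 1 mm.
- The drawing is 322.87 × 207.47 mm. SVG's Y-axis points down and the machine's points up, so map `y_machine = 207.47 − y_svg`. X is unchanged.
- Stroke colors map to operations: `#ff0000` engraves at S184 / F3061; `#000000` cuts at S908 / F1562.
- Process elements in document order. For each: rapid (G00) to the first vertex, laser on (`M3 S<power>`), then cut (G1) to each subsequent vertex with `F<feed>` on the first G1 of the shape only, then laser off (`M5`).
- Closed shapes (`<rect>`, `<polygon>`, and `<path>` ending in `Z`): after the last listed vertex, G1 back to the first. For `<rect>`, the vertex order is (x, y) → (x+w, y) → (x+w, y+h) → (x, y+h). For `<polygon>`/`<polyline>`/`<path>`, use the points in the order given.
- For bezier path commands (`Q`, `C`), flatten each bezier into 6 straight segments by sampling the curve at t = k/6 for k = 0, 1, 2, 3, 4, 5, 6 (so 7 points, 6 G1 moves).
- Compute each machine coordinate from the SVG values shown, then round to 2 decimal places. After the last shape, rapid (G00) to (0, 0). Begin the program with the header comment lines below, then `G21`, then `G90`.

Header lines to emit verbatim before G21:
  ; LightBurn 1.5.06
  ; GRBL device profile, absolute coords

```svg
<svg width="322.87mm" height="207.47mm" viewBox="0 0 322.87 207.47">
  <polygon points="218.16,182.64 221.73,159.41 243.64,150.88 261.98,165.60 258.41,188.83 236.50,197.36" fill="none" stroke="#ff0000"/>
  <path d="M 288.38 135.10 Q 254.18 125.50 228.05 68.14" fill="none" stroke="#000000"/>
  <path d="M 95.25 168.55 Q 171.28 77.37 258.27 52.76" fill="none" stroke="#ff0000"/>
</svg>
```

viewBox `0 0 322.87 207.47` with mm width/height → 1 unit = 1 mm. Flip: y_m = 207.47 − y_svg.

**Shape 1** — `<polygon>` regular polygon, stroke `#ff0000` → engrave (S184, F3061). Machine vertices: (218.16,24.83) → (221.73,48.06) → (243.64,56.59) → (261.98,41.87) → (258.41,18.64) → (236.50,10.11) → (218.16,24.83). Closed: final G1 returns to the first vertex.

**Shape 2** — `<path>` quadratic bezier, stroke `#000000` → cut (S908, F1562). Control points (SVG): P0=(288.38,135.10), P1=(254.18,125.50), P2=(228.05,68.14); sampled at t=k/6. Machine vertices: (288.38,72.37) → (277.20,76.90) → (266.48,84.08) → (256.20,93.91) → (246.37,106.40) → (236.98,121.54) → (228.05,139.33). Open path.

**Shape 3** — `<path>` quadratic bezier, stroke `#ff0000` → engrave (S184, F3061). Control points (SVG): P0=(95.25,168.55), P1=(171.28,77.37), P2=(258.27,52.76); sampled at t=k/6. Machine vertices: (95.25,38.92) → (120.90,67.46) → (147.15,92.31) → (174.02,113.46) → (201.49,130.91) → (229.58,144.66) → (258.27,154.71). Open path.

; LightBurn 1.5.06
; GRBL device profile, absolute coords
G21
G90
G00 X218.16 Y24.83
M3 S184
G1 X221.73 Y48.06 F3061
G1 X243.64 Y56.59
G1 X261.98 Y41.87
G1 X258.41 Y18.64
G1 X236.50 Y10.11
G1 X218.16 Y24.83
M5
G00 X288.38 Y72.37
M3 S908
G1 X277.20 Y76.90 F1562
G1 X266.48 Y84.08
G1 X256.20 Y93.91
G1 X246.37 Y106.40
G1 X236.98 Y121.54
G1 X228.05 Y139.33
M5
G00 X95.25 Y38.92
M3 S184
G1 X120.90 Y67.46 F3061
G1 X147.15 Y92.31
G1 X174.02 Y113.46
G1 X201.49 Y130.91
G1 X229.58 Y144.66
G1 X258.27 Y154.71
M5
G00 X0.00 Y0.00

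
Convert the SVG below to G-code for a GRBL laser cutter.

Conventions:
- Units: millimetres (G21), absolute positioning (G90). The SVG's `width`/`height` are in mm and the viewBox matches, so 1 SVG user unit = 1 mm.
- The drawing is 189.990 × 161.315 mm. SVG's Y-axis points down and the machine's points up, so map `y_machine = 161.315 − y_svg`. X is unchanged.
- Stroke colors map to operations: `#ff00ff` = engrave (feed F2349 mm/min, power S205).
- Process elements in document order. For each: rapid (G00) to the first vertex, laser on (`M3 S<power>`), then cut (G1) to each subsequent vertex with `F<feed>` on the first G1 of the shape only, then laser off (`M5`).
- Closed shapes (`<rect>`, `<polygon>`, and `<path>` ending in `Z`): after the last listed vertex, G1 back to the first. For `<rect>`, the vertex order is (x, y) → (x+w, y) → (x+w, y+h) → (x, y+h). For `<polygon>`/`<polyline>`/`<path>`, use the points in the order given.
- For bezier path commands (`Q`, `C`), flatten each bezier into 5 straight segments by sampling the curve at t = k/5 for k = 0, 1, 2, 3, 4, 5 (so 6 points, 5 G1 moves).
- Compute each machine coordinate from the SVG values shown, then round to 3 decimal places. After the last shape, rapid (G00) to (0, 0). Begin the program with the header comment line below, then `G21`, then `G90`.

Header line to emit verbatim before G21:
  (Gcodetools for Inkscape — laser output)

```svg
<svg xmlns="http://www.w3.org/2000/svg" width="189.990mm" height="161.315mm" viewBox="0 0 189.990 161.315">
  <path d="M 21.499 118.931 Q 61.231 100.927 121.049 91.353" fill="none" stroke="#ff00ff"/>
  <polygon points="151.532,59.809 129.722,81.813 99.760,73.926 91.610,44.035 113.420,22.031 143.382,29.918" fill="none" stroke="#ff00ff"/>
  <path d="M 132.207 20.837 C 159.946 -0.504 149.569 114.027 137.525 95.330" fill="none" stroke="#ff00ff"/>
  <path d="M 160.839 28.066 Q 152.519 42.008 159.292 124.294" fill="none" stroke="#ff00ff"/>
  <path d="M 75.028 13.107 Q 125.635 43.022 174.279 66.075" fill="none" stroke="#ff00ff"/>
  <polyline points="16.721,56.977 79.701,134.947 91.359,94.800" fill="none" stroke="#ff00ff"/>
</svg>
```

(Gcodetools for Inkscape — laser output)
G21
G90
G00 X21.499 Y42.384
M3 S205
G1 X38.195 Y49.248 F2349
G1 X56.498 Y55.438
G1 X76.408 Y60.954
G1 X97.925 Y65.795
G1 X121.049 Y69.962
M5
G00 X151.532 Y101.506
M3 S205
G1 X129.722 Y79.502 F2349
G1 X99.760 Y87.389
G1 X91.610 Y117.280
G1 X113.420 Y139.284
G1 X143.382 Y131.397
G1 X151.532 Y101.506
M5
G00 X132.207 Y140.478
M3 S205
G1 X144.568 Y139.131 F2349
G1 X149.531 Y118.091
G1 X148.845 Y90.276
G1 X144.260 Y68.601
G1 X137.525 Y65.985
M5
G00 X160.839 Y133.249
M3 S205
G1 X158.115 Y124.938 F2349
G1 X156.598 Y111.160
G1 X156.288 Y91.915
G1 X157.187 Y67.202
G1 X159.292 Y37.021
M5
G00 X75.028 Y148.208
M3 S205
G1 X95.192 Y136.516 F2349
G1 X115.200 Y125.374
G1 X135.050 Y114.780
G1 X154.743 Y104.736
G1 X174.279 Y95.240
M5
G00 X16.721 Y104.338
M3 S205
G1 X79.701 Y26.368 F2349
G1 X91.359 Y66.515
M5
G00 X0.000 Y0.000

1 u = 1 mm; y_m = 161.315 − y.

[1] `<path>` quadratic bezier, #ff00ff→engrave S205 F2349: (21.499,42.384) → (38.195,49.248) → (56.498,55.438) → (76.408,60.954) → (97.925,65.795) → (121.049,69.962)

[2] `<polygon>` regular polygon, #ff00ff→engrave S205 F2349: (151.532,101.506) → (129.722,79.502) → (99.760,87.389) → (91.610,117.280) → (113.420,139.284) → (143.382,131.397) → (151.532,101.506) (closed)

[3] `<path>` cubic bezier, #ff00ff→engrave S205 F2349: (132.207,140.478) → (144.568,139.131) → (149.531,118.091) → (148.845,90.276) → (144.260,68.601) → (137.525,65.985)

[4] `<path>` quadratic bezier, #ff00ff→engrave S205 F2349: (160.839,133.249) → (158.115,124.938) → (156.598,111.160) → (156.288,91.915) → (157.187,67.202) → (159.292,37.021)

[5] `<path>` quadratic bezier, #ff00ff→engrave S205 F2349: (75.028,148.208) → (95.192,136.516) → (115.200,125.374) → (135.050,114.780) → (154.743,104.736) → (174.279,95.240)

[6] `<polyline>` open polyline, #ff00ff→engrave S205 F2349: (16.721,104.338) → (79.701,26.368) → (91.359,66.515)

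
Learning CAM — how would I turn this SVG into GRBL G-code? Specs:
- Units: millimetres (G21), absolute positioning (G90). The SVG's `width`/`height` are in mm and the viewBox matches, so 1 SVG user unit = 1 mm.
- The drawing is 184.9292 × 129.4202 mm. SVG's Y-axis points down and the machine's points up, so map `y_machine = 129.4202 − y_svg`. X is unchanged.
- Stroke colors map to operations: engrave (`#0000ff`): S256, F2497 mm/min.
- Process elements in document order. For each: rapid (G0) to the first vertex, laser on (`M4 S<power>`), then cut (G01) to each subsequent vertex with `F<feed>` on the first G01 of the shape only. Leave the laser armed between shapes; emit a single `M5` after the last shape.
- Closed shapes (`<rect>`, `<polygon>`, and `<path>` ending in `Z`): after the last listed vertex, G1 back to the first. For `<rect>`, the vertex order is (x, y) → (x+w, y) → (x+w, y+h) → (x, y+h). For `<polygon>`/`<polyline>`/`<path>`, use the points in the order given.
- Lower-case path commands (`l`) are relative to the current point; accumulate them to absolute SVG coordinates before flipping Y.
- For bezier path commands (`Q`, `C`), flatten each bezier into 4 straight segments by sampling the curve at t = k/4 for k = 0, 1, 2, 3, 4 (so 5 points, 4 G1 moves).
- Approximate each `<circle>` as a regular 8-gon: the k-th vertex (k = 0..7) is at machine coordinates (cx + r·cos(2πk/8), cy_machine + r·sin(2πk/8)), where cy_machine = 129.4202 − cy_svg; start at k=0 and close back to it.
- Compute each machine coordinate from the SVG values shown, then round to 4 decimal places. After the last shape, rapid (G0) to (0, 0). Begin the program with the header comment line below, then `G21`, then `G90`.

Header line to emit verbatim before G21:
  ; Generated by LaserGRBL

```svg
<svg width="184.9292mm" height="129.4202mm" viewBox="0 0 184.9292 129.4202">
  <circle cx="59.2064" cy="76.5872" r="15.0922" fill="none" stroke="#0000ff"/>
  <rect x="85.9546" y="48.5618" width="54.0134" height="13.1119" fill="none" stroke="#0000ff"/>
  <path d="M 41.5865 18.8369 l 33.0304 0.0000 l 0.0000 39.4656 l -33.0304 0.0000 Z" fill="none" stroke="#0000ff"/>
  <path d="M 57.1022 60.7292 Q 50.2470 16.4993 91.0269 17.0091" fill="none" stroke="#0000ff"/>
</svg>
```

1 u = 1 mm; y_m = 129.4202 − y.

[1] `<circle>` circle, #0000ff→engrave S256 F2497: (74.2986,52.8330) → (69.8782,63.5048) → (59.2064,67.9252) → (48.5346,63.5048) → (44.1142,52.8330) → (48.5346,42.1612) → (59.2064,37.7408) → (69.8782,42.1612) → (74.2986,52.8330) (closed)

[2] `<rect>` rectangle, #0000ff→engrave S256 F2497: (85.9546,80.8584) → (139.9680,80.8584) → (139.9680,67.7465) → (85.9546,67.7465) → (85.9546,80.8584) (closed)

[3] `<path>` rectangle, #0000ff→engrave S256 F2497: (41.5865,110.5833) → (74.6169,110.5833) → (74.6169,71.1177) → (41.5865,71.1177) → (41.5865,110.5833) (closed)

[4] `<path>` quadratic bezier, #0000ff→engrave S256 F2497: (57.1022,68.6910) → (56.6518,88.0097) → (62.1558,101.7360) → (73.6141,109.8698) → (91.0269,112.4111)

; Generated by LaserGRBL
G21
G90
G0 X74.2986 Y52.8330
M4 S256
G01 X69.8782 Y63.5048 F2497
G01 X59.2064 Y67.9252
G01 X48.5346 Y63.5048
G01 X44.1142 Y52.8330
G01 X48.5346 Y42.1612
G01 X59.2064 Y37.7408
G01 X69.8782 Y42.1612
G01 X74.2986 Y52.8330
G0 X85.9546 Y80.8584
M4 S256
G01 X139.9680 Y80.8584 F2497
G01 X139.9680 Y67.7465
G01 X85.9546 Y67.7465
G01 X85.9546 Y80.8584
G0 X41.5865 Y110.5833
M4 S256
G01 X74.6169 Y110.5833 F2497
G01 X74.6169 Y71.1177
G01 X41.5865 Y71.1177
G01 X41.5865 Y110.5833
G0 X57.1022 Y68.6910
M4 S256
G01 X56.6518 Y88.0097 F2497
G01 X62.1558 Y101.7360
G01 X73.6141 Y109.8698
G01 X91.0269 Y112.4111
M5
G0 X0.0000 Y0.0000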